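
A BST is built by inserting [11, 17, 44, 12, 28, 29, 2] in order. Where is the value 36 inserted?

Starting tree (level order): [11, 2, 17, None, None, 12, 44, None, None, 28, None, None, 29]
Insertion path: 11 -> 17 -> 44 -> 28 -> 29
Result: insert 36 as right child of 29
Final tree (level order): [11, 2, 17, None, None, 12, 44, None, None, 28, None, None, 29, None, 36]


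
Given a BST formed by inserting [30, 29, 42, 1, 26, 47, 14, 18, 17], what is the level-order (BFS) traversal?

Tree insertion order: [30, 29, 42, 1, 26, 47, 14, 18, 17]
Tree (level-order array): [30, 29, 42, 1, None, None, 47, None, 26, None, None, 14, None, None, 18, 17]
BFS from the root, enqueuing left then right child of each popped node:
  queue [30] -> pop 30, enqueue [29, 42], visited so far: [30]
  queue [29, 42] -> pop 29, enqueue [1], visited so far: [30, 29]
  queue [42, 1] -> pop 42, enqueue [47], visited so far: [30, 29, 42]
  queue [1, 47] -> pop 1, enqueue [26], visited so far: [30, 29, 42, 1]
  queue [47, 26] -> pop 47, enqueue [none], visited so far: [30, 29, 42, 1, 47]
  queue [26] -> pop 26, enqueue [14], visited so far: [30, 29, 42, 1, 47, 26]
  queue [14] -> pop 14, enqueue [18], visited so far: [30, 29, 42, 1, 47, 26, 14]
  queue [18] -> pop 18, enqueue [17], visited so far: [30, 29, 42, 1, 47, 26, 14, 18]
  queue [17] -> pop 17, enqueue [none], visited so far: [30, 29, 42, 1, 47, 26, 14, 18, 17]
Result: [30, 29, 42, 1, 47, 26, 14, 18, 17]


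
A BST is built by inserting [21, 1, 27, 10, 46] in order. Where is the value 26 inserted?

Starting tree (level order): [21, 1, 27, None, 10, None, 46]
Insertion path: 21 -> 27
Result: insert 26 as left child of 27
Final tree (level order): [21, 1, 27, None, 10, 26, 46]


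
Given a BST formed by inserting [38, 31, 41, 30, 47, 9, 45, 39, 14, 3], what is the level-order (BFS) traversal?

Tree insertion order: [38, 31, 41, 30, 47, 9, 45, 39, 14, 3]
Tree (level-order array): [38, 31, 41, 30, None, 39, 47, 9, None, None, None, 45, None, 3, 14]
BFS from the root, enqueuing left then right child of each popped node:
  queue [38] -> pop 38, enqueue [31, 41], visited so far: [38]
  queue [31, 41] -> pop 31, enqueue [30], visited so far: [38, 31]
  queue [41, 30] -> pop 41, enqueue [39, 47], visited so far: [38, 31, 41]
  queue [30, 39, 47] -> pop 30, enqueue [9], visited so far: [38, 31, 41, 30]
  queue [39, 47, 9] -> pop 39, enqueue [none], visited so far: [38, 31, 41, 30, 39]
  queue [47, 9] -> pop 47, enqueue [45], visited so far: [38, 31, 41, 30, 39, 47]
  queue [9, 45] -> pop 9, enqueue [3, 14], visited so far: [38, 31, 41, 30, 39, 47, 9]
  queue [45, 3, 14] -> pop 45, enqueue [none], visited so far: [38, 31, 41, 30, 39, 47, 9, 45]
  queue [3, 14] -> pop 3, enqueue [none], visited so far: [38, 31, 41, 30, 39, 47, 9, 45, 3]
  queue [14] -> pop 14, enqueue [none], visited so far: [38, 31, 41, 30, 39, 47, 9, 45, 3, 14]
Result: [38, 31, 41, 30, 39, 47, 9, 45, 3, 14]


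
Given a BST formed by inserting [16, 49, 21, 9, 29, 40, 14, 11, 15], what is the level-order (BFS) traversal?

Tree insertion order: [16, 49, 21, 9, 29, 40, 14, 11, 15]
Tree (level-order array): [16, 9, 49, None, 14, 21, None, 11, 15, None, 29, None, None, None, None, None, 40]
BFS from the root, enqueuing left then right child of each popped node:
  queue [16] -> pop 16, enqueue [9, 49], visited so far: [16]
  queue [9, 49] -> pop 9, enqueue [14], visited so far: [16, 9]
  queue [49, 14] -> pop 49, enqueue [21], visited so far: [16, 9, 49]
  queue [14, 21] -> pop 14, enqueue [11, 15], visited so far: [16, 9, 49, 14]
  queue [21, 11, 15] -> pop 21, enqueue [29], visited so far: [16, 9, 49, 14, 21]
  queue [11, 15, 29] -> pop 11, enqueue [none], visited so far: [16, 9, 49, 14, 21, 11]
  queue [15, 29] -> pop 15, enqueue [none], visited so far: [16, 9, 49, 14, 21, 11, 15]
  queue [29] -> pop 29, enqueue [40], visited so far: [16, 9, 49, 14, 21, 11, 15, 29]
  queue [40] -> pop 40, enqueue [none], visited so far: [16, 9, 49, 14, 21, 11, 15, 29, 40]
Result: [16, 9, 49, 14, 21, 11, 15, 29, 40]


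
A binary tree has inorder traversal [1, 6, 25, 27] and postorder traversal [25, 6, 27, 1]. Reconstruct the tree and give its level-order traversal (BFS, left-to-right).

Inorder:   [1, 6, 25, 27]
Postorder: [25, 6, 27, 1]
Algorithm: postorder visits root last, so walk postorder right-to-left;
each value is the root of the current inorder slice — split it at that
value, recurse on the right subtree first, then the left.
Recursive splits:
  root=1; inorder splits into left=[], right=[6, 25, 27]
  root=27; inorder splits into left=[6, 25], right=[]
  root=6; inorder splits into left=[], right=[25]
  root=25; inorder splits into left=[], right=[]
Reconstructed level-order: [1, 27, 6, 25]


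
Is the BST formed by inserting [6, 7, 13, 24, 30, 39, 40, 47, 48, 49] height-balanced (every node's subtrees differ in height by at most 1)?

Tree (level-order array): [6, None, 7, None, 13, None, 24, None, 30, None, 39, None, 40, None, 47, None, 48, None, 49]
Definition: a tree is height-balanced if, at every node, |h(left) - h(right)| <= 1 (empty subtree has height -1).
Bottom-up per-node check:
  node 49: h_left=-1, h_right=-1, diff=0 [OK], height=0
  node 48: h_left=-1, h_right=0, diff=1 [OK], height=1
  node 47: h_left=-1, h_right=1, diff=2 [FAIL (|-1-1|=2 > 1)], height=2
  node 40: h_left=-1, h_right=2, diff=3 [FAIL (|-1-2|=3 > 1)], height=3
  node 39: h_left=-1, h_right=3, diff=4 [FAIL (|-1-3|=4 > 1)], height=4
  node 30: h_left=-1, h_right=4, diff=5 [FAIL (|-1-4|=5 > 1)], height=5
  node 24: h_left=-1, h_right=5, diff=6 [FAIL (|-1-5|=6 > 1)], height=6
  node 13: h_left=-1, h_right=6, diff=7 [FAIL (|-1-6|=7 > 1)], height=7
  node 7: h_left=-1, h_right=7, diff=8 [FAIL (|-1-7|=8 > 1)], height=8
  node 6: h_left=-1, h_right=8, diff=9 [FAIL (|-1-8|=9 > 1)], height=9
Node 47 violates the condition: |-1 - 1| = 2 > 1.
Result: Not balanced


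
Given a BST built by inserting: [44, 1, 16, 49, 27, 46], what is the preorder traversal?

Tree insertion order: [44, 1, 16, 49, 27, 46]
Tree (level-order array): [44, 1, 49, None, 16, 46, None, None, 27]
Preorder traversal: [44, 1, 16, 27, 49, 46]


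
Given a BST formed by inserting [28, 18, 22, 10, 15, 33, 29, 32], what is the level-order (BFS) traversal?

Tree insertion order: [28, 18, 22, 10, 15, 33, 29, 32]
Tree (level-order array): [28, 18, 33, 10, 22, 29, None, None, 15, None, None, None, 32]
BFS from the root, enqueuing left then right child of each popped node:
  queue [28] -> pop 28, enqueue [18, 33], visited so far: [28]
  queue [18, 33] -> pop 18, enqueue [10, 22], visited so far: [28, 18]
  queue [33, 10, 22] -> pop 33, enqueue [29], visited so far: [28, 18, 33]
  queue [10, 22, 29] -> pop 10, enqueue [15], visited so far: [28, 18, 33, 10]
  queue [22, 29, 15] -> pop 22, enqueue [none], visited so far: [28, 18, 33, 10, 22]
  queue [29, 15] -> pop 29, enqueue [32], visited so far: [28, 18, 33, 10, 22, 29]
  queue [15, 32] -> pop 15, enqueue [none], visited so far: [28, 18, 33, 10, 22, 29, 15]
  queue [32] -> pop 32, enqueue [none], visited so far: [28, 18, 33, 10, 22, 29, 15, 32]
Result: [28, 18, 33, 10, 22, 29, 15, 32]


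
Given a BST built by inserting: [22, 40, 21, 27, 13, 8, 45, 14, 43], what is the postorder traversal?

Tree insertion order: [22, 40, 21, 27, 13, 8, 45, 14, 43]
Tree (level-order array): [22, 21, 40, 13, None, 27, 45, 8, 14, None, None, 43]
Postorder traversal: [8, 14, 13, 21, 27, 43, 45, 40, 22]


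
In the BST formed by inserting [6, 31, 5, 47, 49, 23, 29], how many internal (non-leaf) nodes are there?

Tree built from: [6, 31, 5, 47, 49, 23, 29]
Tree (level-order array): [6, 5, 31, None, None, 23, 47, None, 29, None, 49]
Rule: An internal node has at least one child.
Per-node child counts:
  node 6: 2 child(ren)
  node 5: 0 child(ren)
  node 31: 2 child(ren)
  node 23: 1 child(ren)
  node 29: 0 child(ren)
  node 47: 1 child(ren)
  node 49: 0 child(ren)
Matching nodes: [6, 31, 23, 47]
Count of internal (non-leaf) nodes: 4


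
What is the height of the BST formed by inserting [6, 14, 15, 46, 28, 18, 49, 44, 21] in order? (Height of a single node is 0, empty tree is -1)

Insertion order: [6, 14, 15, 46, 28, 18, 49, 44, 21]
Tree (level-order array): [6, None, 14, None, 15, None, 46, 28, 49, 18, 44, None, None, None, 21]
Compute height bottom-up (empty subtree = -1):
  height(21) = 1 + max(-1, -1) = 0
  height(18) = 1 + max(-1, 0) = 1
  height(44) = 1 + max(-1, -1) = 0
  height(28) = 1 + max(1, 0) = 2
  height(49) = 1 + max(-1, -1) = 0
  height(46) = 1 + max(2, 0) = 3
  height(15) = 1 + max(-1, 3) = 4
  height(14) = 1 + max(-1, 4) = 5
  height(6) = 1 + max(-1, 5) = 6
Height = 6


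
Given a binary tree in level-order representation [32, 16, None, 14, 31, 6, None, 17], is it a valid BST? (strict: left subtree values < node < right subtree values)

Level-order array: [32, 16, None, 14, 31, 6, None, 17]
Validate using subtree bounds (lo, hi): at each node, require lo < value < hi,
then recurse left with hi=value and right with lo=value.
Preorder trace (stopping at first violation):
  at node 32 with bounds (-inf, +inf): OK
  at node 16 with bounds (-inf, 32): OK
  at node 14 with bounds (-inf, 16): OK
  at node 6 with bounds (-inf, 14): OK
  at node 31 with bounds (16, 32): OK
  at node 17 with bounds (16, 31): OK
No violation found at any node.
Result: Valid BST


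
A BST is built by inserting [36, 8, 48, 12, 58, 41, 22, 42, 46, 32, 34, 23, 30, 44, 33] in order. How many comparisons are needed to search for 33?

Search path for 33: 36 -> 8 -> 12 -> 22 -> 32 -> 34 -> 33
Found: True
Comparisons: 7


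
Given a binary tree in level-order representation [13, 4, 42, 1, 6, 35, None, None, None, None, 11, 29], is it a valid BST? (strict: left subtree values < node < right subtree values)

Level-order array: [13, 4, 42, 1, 6, 35, None, None, None, None, 11, 29]
Validate using subtree bounds (lo, hi): at each node, require lo < value < hi,
then recurse left with hi=value and right with lo=value.
Preorder trace (stopping at first violation):
  at node 13 with bounds (-inf, +inf): OK
  at node 4 with bounds (-inf, 13): OK
  at node 1 with bounds (-inf, 4): OK
  at node 6 with bounds (4, 13): OK
  at node 11 with bounds (6, 13): OK
  at node 42 with bounds (13, +inf): OK
  at node 35 with bounds (13, 42): OK
  at node 29 with bounds (13, 35): OK
No violation found at any node.
Result: Valid BST


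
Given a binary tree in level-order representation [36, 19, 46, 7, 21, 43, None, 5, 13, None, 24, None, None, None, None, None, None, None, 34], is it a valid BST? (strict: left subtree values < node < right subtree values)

Level-order array: [36, 19, 46, 7, 21, 43, None, 5, 13, None, 24, None, None, None, None, None, None, None, 34]
Validate using subtree bounds (lo, hi): at each node, require lo < value < hi,
then recurse left with hi=value and right with lo=value.
Preorder trace (stopping at first violation):
  at node 36 with bounds (-inf, +inf): OK
  at node 19 with bounds (-inf, 36): OK
  at node 7 with bounds (-inf, 19): OK
  at node 5 with bounds (-inf, 7): OK
  at node 13 with bounds (7, 19): OK
  at node 21 with bounds (19, 36): OK
  at node 24 with bounds (21, 36): OK
  at node 34 with bounds (24, 36): OK
  at node 46 with bounds (36, +inf): OK
  at node 43 with bounds (36, 46): OK
No violation found at any node.
Result: Valid BST


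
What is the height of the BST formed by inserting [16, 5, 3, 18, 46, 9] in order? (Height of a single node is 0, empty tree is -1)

Insertion order: [16, 5, 3, 18, 46, 9]
Tree (level-order array): [16, 5, 18, 3, 9, None, 46]
Compute height bottom-up (empty subtree = -1):
  height(3) = 1 + max(-1, -1) = 0
  height(9) = 1 + max(-1, -1) = 0
  height(5) = 1 + max(0, 0) = 1
  height(46) = 1 + max(-1, -1) = 0
  height(18) = 1 + max(-1, 0) = 1
  height(16) = 1 + max(1, 1) = 2
Height = 2


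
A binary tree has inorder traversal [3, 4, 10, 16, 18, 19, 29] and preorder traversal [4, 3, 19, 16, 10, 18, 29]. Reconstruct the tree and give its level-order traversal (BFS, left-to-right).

Inorder:  [3, 4, 10, 16, 18, 19, 29]
Preorder: [4, 3, 19, 16, 10, 18, 29]
Algorithm: preorder visits root first, so consume preorder in order;
for each root, split the current inorder slice at that value into
left-subtree inorder and right-subtree inorder, then recurse.
Recursive splits:
  root=4; inorder splits into left=[3], right=[10, 16, 18, 19, 29]
  root=3; inorder splits into left=[], right=[]
  root=19; inorder splits into left=[10, 16, 18], right=[29]
  root=16; inorder splits into left=[10], right=[18]
  root=10; inorder splits into left=[], right=[]
  root=18; inorder splits into left=[], right=[]
  root=29; inorder splits into left=[], right=[]
Reconstructed level-order: [4, 3, 19, 16, 29, 10, 18]


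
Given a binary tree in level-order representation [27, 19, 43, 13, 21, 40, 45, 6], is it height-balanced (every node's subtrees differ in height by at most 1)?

Tree (level-order array): [27, 19, 43, 13, 21, 40, 45, 6]
Definition: a tree is height-balanced if, at every node, |h(left) - h(right)| <= 1 (empty subtree has height -1).
Bottom-up per-node check:
  node 6: h_left=-1, h_right=-1, diff=0 [OK], height=0
  node 13: h_left=0, h_right=-1, diff=1 [OK], height=1
  node 21: h_left=-1, h_right=-1, diff=0 [OK], height=0
  node 19: h_left=1, h_right=0, diff=1 [OK], height=2
  node 40: h_left=-1, h_right=-1, diff=0 [OK], height=0
  node 45: h_left=-1, h_right=-1, diff=0 [OK], height=0
  node 43: h_left=0, h_right=0, diff=0 [OK], height=1
  node 27: h_left=2, h_right=1, diff=1 [OK], height=3
All nodes satisfy the balance condition.
Result: Balanced


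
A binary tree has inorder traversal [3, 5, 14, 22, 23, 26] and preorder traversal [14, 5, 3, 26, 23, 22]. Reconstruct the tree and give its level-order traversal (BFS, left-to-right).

Inorder:  [3, 5, 14, 22, 23, 26]
Preorder: [14, 5, 3, 26, 23, 22]
Algorithm: preorder visits root first, so consume preorder in order;
for each root, split the current inorder slice at that value into
left-subtree inorder and right-subtree inorder, then recurse.
Recursive splits:
  root=14; inorder splits into left=[3, 5], right=[22, 23, 26]
  root=5; inorder splits into left=[3], right=[]
  root=3; inorder splits into left=[], right=[]
  root=26; inorder splits into left=[22, 23], right=[]
  root=23; inorder splits into left=[22], right=[]
  root=22; inorder splits into left=[], right=[]
Reconstructed level-order: [14, 5, 26, 3, 23, 22]


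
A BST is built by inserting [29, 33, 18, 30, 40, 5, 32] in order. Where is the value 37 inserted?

Starting tree (level order): [29, 18, 33, 5, None, 30, 40, None, None, None, 32]
Insertion path: 29 -> 33 -> 40
Result: insert 37 as left child of 40
Final tree (level order): [29, 18, 33, 5, None, 30, 40, None, None, None, 32, 37]


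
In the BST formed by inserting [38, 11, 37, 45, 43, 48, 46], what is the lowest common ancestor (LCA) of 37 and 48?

Tree insertion order: [38, 11, 37, 45, 43, 48, 46]
Tree (level-order array): [38, 11, 45, None, 37, 43, 48, None, None, None, None, 46]
In a BST, the LCA of p=37, q=48 is the first node v on the
root-to-leaf path with p <= v <= q (go left if both < v, right if both > v).
Walk from root:
  at 38: 37 <= 38 <= 48, this is the LCA
LCA = 38


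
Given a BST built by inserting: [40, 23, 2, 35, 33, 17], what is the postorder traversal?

Tree insertion order: [40, 23, 2, 35, 33, 17]
Tree (level-order array): [40, 23, None, 2, 35, None, 17, 33]
Postorder traversal: [17, 2, 33, 35, 23, 40]


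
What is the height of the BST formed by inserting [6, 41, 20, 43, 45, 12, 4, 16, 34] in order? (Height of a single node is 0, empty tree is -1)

Insertion order: [6, 41, 20, 43, 45, 12, 4, 16, 34]
Tree (level-order array): [6, 4, 41, None, None, 20, 43, 12, 34, None, 45, None, 16]
Compute height bottom-up (empty subtree = -1):
  height(4) = 1 + max(-1, -1) = 0
  height(16) = 1 + max(-1, -1) = 0
  height(12) = 1 + max(-1, 0) = 1
  height(34) = 1 + max(-1, -1) = 0
  height(20) = 1 + max(1, 0) = 2
  height(45) = 1 + max(-1, -1) = 0
  height(43) = 1 + max(-1, 0) = 1
  height(41) = 1 + max(2, 1) = 3
  height(6) = 1 + max(0, 3) = 4
Height = 4


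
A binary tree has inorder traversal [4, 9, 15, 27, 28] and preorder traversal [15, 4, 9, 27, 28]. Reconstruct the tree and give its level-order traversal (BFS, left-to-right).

Inorder:  [4, 9, 15, 27, 28]
Preorder: [15, 4, 9, 27, 28]
Algorithm: preorder visits root first, so consume preorder in order;
for each root, split the current inorder slice at that value into
left-subtree inorder and right-subtree inorder, then recurse.
Recursive splits:
  root=15; inorder splits into left=[4, 9], right=[27, 28]
  root=4; inorder splits into left=[], right=[9]
  root=9; inorder splits into left=[], right=[]
  root=27; inorder splits into left=[], right=[28]
  root=28; inorder splits into left=[], right=[]
Reconstructed level-order: [15, 4, 27, 9, 28]


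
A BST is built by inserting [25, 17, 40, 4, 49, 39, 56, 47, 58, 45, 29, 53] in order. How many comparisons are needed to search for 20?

Search path for 20: 25 -> 17
Found: False
Comparisons: 2


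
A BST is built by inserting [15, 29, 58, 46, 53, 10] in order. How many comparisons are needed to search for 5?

Search path for 5: 15 -> 10
Found: False
Comparisons: 2


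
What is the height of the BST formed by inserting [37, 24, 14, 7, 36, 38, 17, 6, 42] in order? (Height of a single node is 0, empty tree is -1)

Insertion order: [37, 24, 14, 7, 36, 38, 17, 6, 42]
Tree (level-order array): [37, 24, 38, 14, 36, None, 42, 7, 17, None, None, None, None, 6]
Compute height bottom-up (empty subtree = -1):
  height(6) = 1 + max(-1, -1) = 0
  height(7) = 1 + max(0, -1) = 1
  height(17) = 1 + max(-1, -1) = 0
  height(14) = 1 + max(1, 0) = 2
  height(36) = 1 + max(-1, -1) = 0
  height(24) = 1 + max(2, 0) = 3
  height(42) = 1 + max(-1, -1) = 0
  height(38) = 1 + max(-1, 0) = 1
  height(37) = 1 + max(3, 1) = 4
Height = 4


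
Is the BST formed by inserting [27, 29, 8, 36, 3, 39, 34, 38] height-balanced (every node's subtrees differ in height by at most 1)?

Tree (level-order array): [27, 8, 29, 3, None, None, 36, None, None, 34, 39, None, None, 38]
Definition: a tree is height-balanced if, at every node, |h(left) - h(right)| <= 1 (empty subtree has height -1).
Bottom-up per-node check:
  node 3: h_left=-1, h_right=-1, diff=0 [OK], height=0
  node 8: h_left=0, h_right=-1, diff=1 [OK], height=1
  node 34: h_left=-1, h_right=-1, diff=0 [OK], height=0
  node 38: h_left=-1, h_right=-1, diff=0 [OK], height=0
  node 39: h_left=0, h_right=-1, diff=1 [OK], height=1
  node 36: h_left=0, h_right=1, diff=1 [OK], height=2
  node 29: h_left=-1, h_right=2, diff=3 [FAIL (|-1-2|=3 > 1)], height=3
  node 27: h_left=1, h_right=3, diff=2 [FAIL (|1-3|=2 > 1)], height=4
Node 29 violates the condition: |-1 - 2| = 3 > 1.
Result: Not balanced


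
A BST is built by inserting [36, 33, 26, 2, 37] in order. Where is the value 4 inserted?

Starting tree (level order): [36, 33, 37, 26, None, None, None, 2]
Insertion path: 36 -> 33 -> 26 -> 2
Result: insert 4 as right child of 2
Final tree (level order): [36, 33, 37, 26, None, None, None, 2, None, None, 4]


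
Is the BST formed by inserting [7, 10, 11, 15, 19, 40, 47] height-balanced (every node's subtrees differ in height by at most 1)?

Tree (level-order array): [7, None, 10, None, 11, None, 15, None, 19, None, 40, None, 47]
Definition: a tree is height-balanced if, at every node, |h(left) - h(right)| <= 1 (empty subtree has height -1).
Bottom-up per-node check:
  node 47: h_left=-1, h_right=-1, diff=0 [OK], height=0
  node 40: h_left=-1, h_right=0, diff=1 [OK], height=1
  node 19: h_left=-1, h_right=1, diff=2 [FAIL (|-1-1|=2 > 1)], height=2
  node 15: h_left=-1, h_right=2, diff=3 [FAIL (|-1-2|=3 > 1)], height=3
  node 11: h_left=-1, h_right=3, diff=4 [FAIL (|-1-3|=4 > 1)], height=4
  node 10: h_left=-1, h_right=4, diff=5 [FAIL (|-1-4|=5 > 1)], height=5
  node 7: h_left=-1, h_right=5, diff=6 [FAIL (|-1-5|=6 > 1)], height=6
Node 19 violates the condition: |-1 - 1| = 2 > 1.
Result: Not balanced


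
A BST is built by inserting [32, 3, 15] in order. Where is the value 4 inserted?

Starting tree (level order): [32, 3, None, None, 15]
Insertion path: 32 -> 3 -> 15
Result: insert 4 as left child of 15
Final tree (level order): [32, 3, None, None, 15, 4]


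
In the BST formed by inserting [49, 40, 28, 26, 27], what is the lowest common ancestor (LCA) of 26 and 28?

Tree insertion order: [49, 40, 28, 26, 27]
Tree (level-order array): [49, 40, None, 28, None, 26, None, None, 27]
In a BST, the LCA of p=26, q=28 is the first node v on the
root-to-leaf path with p <= v <= q (go left if both < v, right if both > v).
Walk from root:
  at 49: both 26 and 28 < 49, go left
  at 40: both 26 and 28 < 40, go left
  at 28: 26 <= 28 <= 28, this is the LCA
LCA = 28


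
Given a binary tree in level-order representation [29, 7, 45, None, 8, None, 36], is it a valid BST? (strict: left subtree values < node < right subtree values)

Level-order array: [29, 7, 45, None, 8, None, 36]
Validate using subtree bounds (lo, hi): at each node, require lo < value < hi,
then recurse left with hi=value and right with lo=value.
Preorder trace (stopping at first violation):
  at node 29 with bounds (-inf, +inf): OK
  at node 7 with bounds (-inf, 29): OK
  at node 8 with bounds (7, 29): OK
  at node 45 with bounds (29, +inf): OK
  at node 36 with bounds (45, +inf): VIOLATION
Node 36 violates its bound: not (45 < 36 < +inf).
Result: Not a valid BST


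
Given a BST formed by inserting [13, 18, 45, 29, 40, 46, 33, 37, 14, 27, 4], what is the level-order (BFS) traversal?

Tree insertion order: [13, 18, 45, 29, 40, 46, 33, 37, 14, 27, 4]
Tree (level-order array): [13, 4, 18, None, None, 14, 45, None, None, 29, 46, 27, 40, None, None, None, None, 33, None, None, 37]
BFS from the root, enqueuing left then right child of each popped node:
  queue [13] -> pop 13, enqueue [4, 18], visited so far: [13]
  queue [4, 18] -> pop 4, enqueue [none], visited so far: [13, 4]
  queue [18] -> pop 18, enqueue [14, 45], visited so far: [13, 4, 18]
  queue [14, 45] -> pop 14, enqueue [none], visited so far: [13, 4, 18, 14]
  queue [45] -> pop 45, enqueue [29, 46], visited so far: [13, 4, 18, 14, 45]
  queue [29, 46] -> pop 29, enqueue [27, 40], visited so far: [13, 4, 18, 14, 45, 29]
  queue [46, 27, 40] -> pop 46, enqueue [none], visited so far: [13, 4, 18, 14, 45, 29, 46]
  queue [27, 40] -> pop 27, enqueue [none], visited so far: [13, 4, 18, 14, 45, 29, 46, 27]
  queue [40] -> pop 40, enqueue [33], visited so far: [13, 4, 18, 14, 45, 29, 46, 27, 40]
  queue [33] -> pop 33, enqueue [37], visited so far: [13, 4, 18, 14, 45, 29, 46, 27, 40, 33]
  queue [37] -> pop 37, enqueue [none], visited so far: [13, 4, 18, 14, 45, 29, 46, 27, 40, 33, 37]
Result: [13, 4, 18, 14, 45, 29, 46, 27, 40, 33, 37]


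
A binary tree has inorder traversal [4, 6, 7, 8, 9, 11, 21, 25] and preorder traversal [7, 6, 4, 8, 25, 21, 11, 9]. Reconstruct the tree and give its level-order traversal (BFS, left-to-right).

Inorder:  [4, 6, 7, 8, 9, 11, 21, 25]
Preorder: [7, 6, 4, 8, 25, 21, 11, 9]
Algorithm: preorder visits root first, so consume preorder in order;
for each root, split the current inorder slice at that value into
left-subtree inorder and right-subtree inorder, then recurse.
Recursive splits:
  root=7; inorder splits into left=[4, 6], right=[8, 9, 11, 21, 25]
  root=6; inorder splits into left=[4], right=[]
  root=4; inorder splits into left=[], right=[]
  root=8; inorder splits into left=[], right=[9, 11, 21, 25]
  root=25; inorder splits into left=[9, 11, 21], right=[]
  root=21; inorder splits into left=[9, 11], right=[]
  root=11; inorder splits into left=[9], right=[]
  root=9; inorder splits into left=[], right=[]
Reconstructed level-order: [7, 6, 8, 4, 25, 21, 11, 9]


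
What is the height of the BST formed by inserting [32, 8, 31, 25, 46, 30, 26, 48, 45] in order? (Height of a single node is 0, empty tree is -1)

Insertion order: [32, 8, 31, 25, 46, 30, 26, 48, 45]
Tree (level-order array): [32, 8, 46, None, 31, 45, 48, 25, None, None, None, None, None, None, 30, 26]
Compute height bottom-up (empty subtree = -1):
  height(26) = 1 + max(-1, -1) = 0
  height(30) = 1 + max(0, -1) = 1
  height(25) = 1 + max(-1, 1) = 2
  height(31) = 1 + max(2, -1) = 3
  height(8) = 1 + max(-1, 3) = 4
  height(45) = 1 + max(-1, -1) = 0
  height(48) = 1 + max(-1, -1) = 0
  height(46) = 1 + max(0, 0) = 1
  height(32) = 1 + max(4, 1) = 5
Height = 5


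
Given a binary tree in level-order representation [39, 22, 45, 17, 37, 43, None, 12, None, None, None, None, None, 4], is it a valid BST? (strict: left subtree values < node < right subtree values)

Level-order array: [39, 22, 45, 17, 37, 43, None, 12, None, None, None, None, None, 4]
Validate using subtree bounds (lo, hi): at each node, require lo < value < hi,
then recurse left with hi=value and right with lo=value.
Preorder trace (stopping at first violation):
  at node 39 with bounds (-inf, +inf): OK
  at node 22 with bounds (-inf, 39): OK
  at node 17 with bounds (-inf, 22): OK
  at node 12 with bounds (-inf, 17): OK
  at node 4 with bounds (-inf, 12): OK
  at node 37 with bounds (22, 39): OK
  at node 45 with bounds (39, +inf): OK
  at node 43 with bounds (39, 45): OK
No violation found at any node.
Result: Valid BST


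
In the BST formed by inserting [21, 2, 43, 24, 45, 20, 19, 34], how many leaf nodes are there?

Tree built from: [21, 2, 43, 24, 45, 20, 19, 34]
Tree (level-order array): [21, 2, 43, None, 20, 24, 45, 19, None, None, 34]
Rule: A leaf has 0 children.
Per-node child counts:
  node 21: 2 child(ren)
  node 2: 1 child(ren)
  node 20: 1 child(ren)
  node 19: 0 child(ren)
  node 43: 2 child(ren)
  node 24: 1 child(ren)
  node 34: 0 child(ren)
  node 45: 0 child(ren)
Matching nodes: [19, 34, 45]
Count of leaf nodes: 3


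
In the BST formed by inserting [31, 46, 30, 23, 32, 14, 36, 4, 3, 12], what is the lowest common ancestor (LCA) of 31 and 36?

Tree insertion order: [31, 46, 30, 23, 32, 14, 36, 4, 3, 12]
Tree (level-order array): [31, 30, 46, 23, None, 32, None, 14, None, None, 36, 4, None, None, None, 3, 12]
In a BST, the LCA of p=31, q=36 is the first node v on the
root-to-leaf path with p <= v <= q (go left if both < v, right if both > v).
Walk from root:
  at 31: 31 <= 31 <= 36, this is the LCA
LCA = 31


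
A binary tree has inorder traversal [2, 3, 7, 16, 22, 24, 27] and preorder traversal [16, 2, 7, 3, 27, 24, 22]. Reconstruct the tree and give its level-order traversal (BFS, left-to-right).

Inorder:  [2, 3, 7, 16, 22, 24, 27]
Preorder: [16, 2, 7, 3, 27, 24, 22]
Algorithm: preorder visits root first, so consume preorder in order;
for each root, split the current inorder slice at that value into
left-subtree inorder and right-subtree inorder, then recurse.
Recursive splits:
  root=16; inorder splits into left=[2, 3, 7], right=[22, 24, 27]
  root=2; inorder splits into left=[], right=[3, 7]
  root=7; inorder splits into left=[3], right=[]
  root=3; inorder splits into left=[], right=[]
  root=27; inorder splits into left=[22, 24], right=[]
  root=24; inorder splits into left=[22], right=[]
  root=22; inorder splits into left=[], right=[]
Reconstructed level-order: [16, 2, 27, 7, 24, 3, 22]


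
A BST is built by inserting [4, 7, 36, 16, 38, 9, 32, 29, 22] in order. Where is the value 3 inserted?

Starting tree (level order): [4, None, 7, None, 36, 16, 38, 9, 32, None, None, None, None, 29, None, 22]
Insertion path: 4
Result: insert 3 as left child of 4
Final tree (level order): [4, 3, 7, None, None, None, 36, 16, 38, 9, 32, None, None, None, None, 29, None, 22]


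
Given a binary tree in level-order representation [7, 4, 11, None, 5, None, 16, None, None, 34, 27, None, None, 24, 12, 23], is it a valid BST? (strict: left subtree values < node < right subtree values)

Level-order array: [7, 4, 11, None, 5, None, 16, None, None, 34, 27, None, None, 24, 12, 23]
Validate using subtree bounds (lo, hi): at each node, require lo < value < hi,
then recurse left with hi=value and right with lo=value.
Preorder trace (stopping at first violation):
  at node 7 with bounds (-inf, +inf): OK
  at node 4 with bounds (-inf, 7): OK
  at node 5 with bounds (4, 7): OK
  at node 11 with bounds (7, +inf): OK
  at node 16 with bounds (11, +inf): OK
  at node 34 with bounds (11, 16): VIOLATION
Node 34 violates its bound: not (11 < 34 < 16).
Result: Not a valid BST


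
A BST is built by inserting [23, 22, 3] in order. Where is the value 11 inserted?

Starting tree (level order): [23, 22, None, 3]
Insertion path: 23 -> 22 -> 3
Result: insert 11 as right child of 3
Final tree (level order): [23, 22, None, 3, None, None, 11]


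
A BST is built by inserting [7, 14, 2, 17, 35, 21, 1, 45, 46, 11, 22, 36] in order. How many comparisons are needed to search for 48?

Search path for 48: 7 -> 14 -> 17 -> 35 -> 45 -> 46
Found: False
Comparisons: 6


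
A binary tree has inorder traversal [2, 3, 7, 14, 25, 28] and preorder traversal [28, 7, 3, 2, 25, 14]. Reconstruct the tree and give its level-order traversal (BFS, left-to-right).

Inorder:  [2, 3, 7, 14, 25, 28]
Preorder: [28, 7, 3, 2, 25, 14]
Algorithm: preorder visits root first, so consume preorder in order;
for each root, split the current inorder slice at that value into
left-subtree inorder and right-subtree inorder, then recurse.
Recursive splits:
  root=28; inorder splits into left=[2, 3, 7, 14, 25], right=[]
  root=7; inorder splits into left=[2, 3], right=[14, 25]
  root=3; inorder splits into left=[2], right=[]
  root=2; inorder splits into left=[], right=[]
  root=25; inorder splits into left=[14], right=[]
  root=14; inorder splits into left=[], right=[]
Reconstructed level-order: [28, 7, 3, 25, 2, 14]


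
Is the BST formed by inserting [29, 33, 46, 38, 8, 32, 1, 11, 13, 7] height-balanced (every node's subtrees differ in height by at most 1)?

Tree (level-order array): [29, 8, 33, 1, 11, 32, 46, None, 7, None, 13, None, None, 38]
Definition: a tree is height-balanced if, at every node, |h(left) - h(right)| <= 1 (empty subtree has height -1).
Bottom-up per-node check:
  node 7: h_left=-1, h_right=-1, diff=0 [OK], height=0
  node 1: h_left=-1, h_right=0, diff=1 [OK], height=1
  node 13: h_left=-1, h_right=-1, diff=0 [OK], height=0
  node 11: h_left=-1, h_right=0, diff=1 [OK], height=1
  node 8: h_left=1, h_right=1, diff=0 [OK], height=2
  node 32: h_left=-1, h_right=-1, diff=0 [OK], height=0
  node 38: h_left=-1, h_right=-1, diff=0 [OK], height=0
  node 46: h_left=0, h_right=-1, diff=1 [OK], height=1
  node 33: h_left=0, h_right=1, diff=1 [OK], height=2
  node 29: h_left=2, h_right=2, diff=0 [OK], height=3
All nodes satisfy the balance condition.
Result: Balanced


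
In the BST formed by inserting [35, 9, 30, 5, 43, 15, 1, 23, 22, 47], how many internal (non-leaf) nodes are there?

Tree built from: [35, 9, 30, 5, 43, 15, 1, 23, 22, 47]
Tree (level-order array): [35, 9, 43, 5, 30, None, 47, 1, None, 15, None, None, None, None, None, None, 23, 22]
Rule: An internal node has at least one child.
Per-node child counts:
  node 35: 2 child(ren)
  node 9: 2 child(ren)
  node 5: 1 child(ren)
  node 1: 0 child(ren)
  node 30: 1 child(ren)
  node 15: 1 child(ren)
  node 23: 1 child(ren)
  node 22: 0 child(ren)
  node 43: 1 child(ren)
  node 47: 0 child(ren)
Matching nodes: [35, 9, 5, 30, 15, 23, 43]
Count of internal (non-leaf) nodes: 7


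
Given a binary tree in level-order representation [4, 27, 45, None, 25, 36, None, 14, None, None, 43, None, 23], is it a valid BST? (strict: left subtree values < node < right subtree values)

Level-order array: [4, 27, 45, None, 25, 36, None, 14, None, None, 43, None, 23]
Validate using subtree bounds (lo, hi): at each node, require lo < value < hi,
then recurse left with hi=value and right with lo=value.
Preorder trace (stopping at first violation):
  at node 4 with bounds (-inf, +inf): OK
  at node 27 with bounds (-inf, 4): VIOLATION
Node 27 violates its bound: not (-inf < 27 < 4).
Result: Not a valid BST


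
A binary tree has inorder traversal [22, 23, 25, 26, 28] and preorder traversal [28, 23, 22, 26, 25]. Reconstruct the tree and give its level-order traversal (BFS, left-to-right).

Inorder:  [22, 23, 25, 26, 28]
Preorder: [28, 23, 22, 26, 25]
Algorithm: preorder visits root first, so consume preorder in order;
for each root, split the current inorder slice at that value into
left-subtree inorder and right-subtree inorder, then recurse.
Recursive splits:
  root=28; inorder splits into left=[22, 23, 25, 26], right=[]
  root=23; inorder splits into left=[22], right=[25, 26]
  root=22; inorder splits into left=[], right=[]
  root=26; inorder splits into left=[25], right=[]
  root=25; inorder splits into left=[], right=[]
Reconstructed level-order: [28, 23, 22, 26, 25]


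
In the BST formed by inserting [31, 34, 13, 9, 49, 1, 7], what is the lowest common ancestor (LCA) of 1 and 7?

Tree insertion order: [31, 34, 13, 9, 49, 1, 7]
Tree (level-order array): [31, 13, 34, 9, None, None, 49, 1, None, None, None, None, 7]
In a BST, the LCA of p=1, q=7 is the first node v on the
root-to-leaf path with p <= v <= q (go left if both < v, right if both > v).
Walk from root:
  at 31: both 1 and 7 < 31, go left
  at 13: both 1 and 7 < 13, go left
  at 9: both 1 and 7 < 9, go left
  at 1: 1 <= 1 <= 7, this is the LCA
LCA = 1


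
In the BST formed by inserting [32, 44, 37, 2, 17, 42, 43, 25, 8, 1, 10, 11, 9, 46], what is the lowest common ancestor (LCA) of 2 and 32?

Tree insertion order: [32, 44, 37, 2, 17, 42, 43, 25, 8, 1, 10, 11, 9, 46]
Tree (level-order array): [32, 2, 44, 1, 17, 37, 46, None, None, 8, 25, None, 42, None, None, None, 10, None, None, None, 43, 9, 11]
In a BST, the LCA of p=2, q=32 is the first node v on the
root-to-leaf path with p <= v <= q (go left if both < v, right if both > v).
Walk from root:
  at 32: 2 <= 32 <= 32, this is the LCA
LCA = 32


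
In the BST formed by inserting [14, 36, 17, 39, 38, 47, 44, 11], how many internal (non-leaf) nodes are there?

Tree built from: [14, 36, 17, 39, 38, 47, 44, 11]
Tree (level-order array): [14, 11, 36, None, None, 17, 39, None, None, 38, 47, None, None, 44]
Rule: An internal node has at least one child.
Per-node child counts:
  node 14: 2 child(ren)
  node 11: 0 child(ren)
  node 36: 2 child(ren)
  node 17: 0 child(ren)
  node 39: 2 child(ren)
  node 38: 0 child(ren)
  node 47: 1 child(ren)
  node 44: 0 child(ren)
Matching nodes: [14, 36, 39, 47]
Count of internal (non-leaf) nodes: 4


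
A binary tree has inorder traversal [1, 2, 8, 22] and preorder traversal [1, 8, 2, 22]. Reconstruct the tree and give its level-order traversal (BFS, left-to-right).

Inorder:  [1, 2, 8, 22]
Preorder: [1, 8, 2, 22]
Algorithm: preorder visits root first, so consume preorder in order;
for each root, split the current inorder slice at that value into
left-subtree inorder and right-subtree inorder, then recurse.
Recursive splits:
  root=1; inorder splits into left=[], right=[2, 8, 22]
  root=8; inorder splits into left=[2], right=[22]
  root=2; inorder splits into left=[], right=[]
  root=22; inorder splits into left=[], right=[]
Reconstructed level-order: [1, 8, 2, 22]


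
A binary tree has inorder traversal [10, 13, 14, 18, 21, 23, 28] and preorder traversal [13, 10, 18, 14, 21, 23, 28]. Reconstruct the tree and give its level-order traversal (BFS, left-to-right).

Inorder:  [10, 13, 14, 18, 21, 23, 28]
Preorder: [13, 10, 18, 14, 21, 23, 28]
Algorithm: preorder visits root first, so consume preorder in order;
for each root, split the current inorder slice at that value into
left-subtree inorder and right-subtree inorder, then recurse.
Recursive splits:
  root=13; inorder splits into left=[10], right=[14, 18, 21, 23, 28]
  root=10; inorder splits into left=[], right=[]
  root=18; inorder splits into left=[14], right=[21, 23, 28]
  root=14; inorder splits into left=[], right=[]
  root=21; inorder splits into left=[], right=[23, 28]
  root=23; inorder splits into left=[], right=[28]
  root=28; inorder splits into left=[], right=[]
Reconstructed level-order: [13, 10, 18, 14, 21, 23, 28]


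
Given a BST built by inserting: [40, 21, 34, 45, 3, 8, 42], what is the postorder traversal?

Tree insertion order: [40, 21, 34, 45, 3, 8, 42]
Tree (level-order array): [40, 21, 45, 3, 34, 42, None, None, 8]
Postorder traversal: [8, 3, 34, 21, 42, 45, 40]


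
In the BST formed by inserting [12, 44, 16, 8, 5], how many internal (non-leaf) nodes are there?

Tree built from: [12, 44, 16, 8, 5]
Tree (level-order array): [12, 8, 44, 5, None, 16]
Rule: An internal node has at least one child.
Per-node child counts:
  node 12: 2 child(ren)
  node 8: 1 child(ren)
  node 5: 0 child(ren)
  node 44: 1 child(ren)
  node 16: 0 child(ren)
Matching nodes: [12, 8, 44]
Count of internal (non-leaf) nodes: 3


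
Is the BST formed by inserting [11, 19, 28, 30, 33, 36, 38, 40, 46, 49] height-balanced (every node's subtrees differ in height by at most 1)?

Tree (level-order array): [11, None, 19, None, 28, None, 30, None, 33, None, 36, None, 38, None, 40, None, 46, None, 49]
Definition: a tree is height-balanced if, at every node, |h(left) - h(right)| <= 1 (empty subtree has height -1).
Bottom-up per-node check:
  node 49: h_left=-1, h_right=-1, diff=0 [OK], height=0
  node 46: h_left=-1, h_right=0, diff=1 [OK], height=1
  node 40: h_left=-1, h_right=1, diff=2 [FAIL (|-1-1|=2 > 1)], height=2
  node 38: h_left=-1, h_right=2, diff=3 [FAIL (|-1-2|=3 > 1)], height=3
  node 36: h_left=-1, h_right=3, diff=4 [FAIL (|-1-3|=4 > 1)], height=4
  node 33: h_left=-1, h_right=4, diff=5 [FAIL (|-1-4|=5 > 1)], height=5
  node 30: h_left=-1, h_right=5, diff=6 [FAIL (|-1-5|=6 > 1)], height=6
  node 28: h_left=-1, h_right=6, diff=7 [FAIL (|-1-6|=7 > 1)], height=7
  node 19: h_left=-1, h_right=7, diff=8 [FAIL (|-1-7|=8 > 1)], height=8
  node 11: h_left=-1, h_right=8, diff=9 [FAIL (|-1-8|=9 > 1)], height=9
Node 40 violates the condition: |-1 - 1| = 2 > 1.
Result: Not balanced


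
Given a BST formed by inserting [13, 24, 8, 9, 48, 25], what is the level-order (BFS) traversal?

Tree insertion order: [13, 24, 8, 9, 48, 25]
Tree (level-order array): [13, 8, 24, None, 9, None, 48, None, None, 25]
BFS from the root, enqueuing left then right child of each popped node:
  queue [13] -> pop 13, enqueue [8, 24], visited so far: [13]
  queue [8, 24] -> pop 8, enqueue [9], visited so far: [13, 8]
  queue [24, 9] -> pop 24, enqueue [48], visited so far: [13, 8, 24]
  queue [9, 48] -> pop 9, enqueue [none], visited so far: [13, 8, 24, 9]
  queue [48] -> pop 48, enqueue [25], visited so far: [13, 8, 24, 9, 48]
  queue [25] -> pop 25, enqueue [none], visited so far: [13, 8, 24, 9, 48, 25]
Result: [13, 8, 24, 9, 48, 25]


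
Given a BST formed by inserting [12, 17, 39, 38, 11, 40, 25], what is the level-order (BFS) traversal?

Tree insertion order: [12, 17, 39, 38, 11, 40, 25]
Tree (level-order array): [12, 11, 17, None, None, None, 39, 38, 40, 25]
BFS from the root, enqueuing left then right child of each popped node:
  queue [12] -> pop 12, enqueue [11, 17], visited so far: [12]
  queue [11, 17] -> pop 11, enqueue [none], visited so far: [12, 11]
  queue [17] -> pop 17, enqueue [39], visited so far: [12, 11, 17]
  queue [39] -> pop 39, enqueue [38, 40], visited so far: [12, 11, 17, 39]
  queue [38, 40] -> pop 38, enqueue [25], visited so far: [12, 11, 17, 39, 38]
  queue [40, 25] -> pop 40, enqueue [none], visited so far: [12, 11, 17, 39, 38, 40]
  queue [25] -> pop 25, enqueue [none], visited so far: [12, 11, 17, 39, 38, 40, 25]
Result: [12, 11, 17, 39, 38, 40, 25]


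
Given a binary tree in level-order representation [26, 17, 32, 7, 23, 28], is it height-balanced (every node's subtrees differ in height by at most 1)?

Tree (level-order array): [26, 17, 32, 7, 23, 28]
Definition: a tree is height-balanced if, at every node, |h(left) - h(right)| <= 1 (empty subtree has height -1).
Bottom-up per-node check:
  node 7: h_left=-1, h_right=-1, diff=0 [OK], height=0
  node 23: h_left=-1, h_right=-1, diff=0 [OK], height=0
  node 17: h_left=0, h_right=0, diff=0 [OK], height=1
  node 28: h_left=-1, h_right=-1, diff=0 [OK], height=0
  node 32: h_left=0, h_right=-1, diff=1 [OK], height=1
  node 26: h_left=1, h_right=1, diff=0 [OK], height=2
All nodes satisfy the balance condition.
Result: Balanced
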